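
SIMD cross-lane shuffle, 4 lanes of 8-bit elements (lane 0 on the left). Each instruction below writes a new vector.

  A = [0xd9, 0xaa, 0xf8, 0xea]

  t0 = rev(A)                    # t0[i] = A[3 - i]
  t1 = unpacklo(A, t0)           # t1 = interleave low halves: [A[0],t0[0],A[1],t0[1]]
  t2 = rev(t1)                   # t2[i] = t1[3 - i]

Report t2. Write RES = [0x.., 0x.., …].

  t0: ea f8 aa d9
  t1: d9 ea aa f8
  t2: f8 aa ea d9

RES = [0xf8, 0xaa, 0xea, 0xd9]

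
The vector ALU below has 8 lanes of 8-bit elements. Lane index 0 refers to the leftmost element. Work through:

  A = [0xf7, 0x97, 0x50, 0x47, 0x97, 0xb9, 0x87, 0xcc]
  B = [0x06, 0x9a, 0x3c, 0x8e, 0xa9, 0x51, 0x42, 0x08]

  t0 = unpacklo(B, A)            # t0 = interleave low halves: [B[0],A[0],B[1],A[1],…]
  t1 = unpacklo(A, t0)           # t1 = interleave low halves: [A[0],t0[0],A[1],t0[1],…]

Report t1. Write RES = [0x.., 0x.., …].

→ t0 |06|f7|9a|97|3c|50|8e|47|
→ t1 |f7|06|97|f7|50|9a|47|97|

RES = [0xf7, 0x06, 0x97, 0xf7, 0x50, 0x9a, 0x47, 0x97]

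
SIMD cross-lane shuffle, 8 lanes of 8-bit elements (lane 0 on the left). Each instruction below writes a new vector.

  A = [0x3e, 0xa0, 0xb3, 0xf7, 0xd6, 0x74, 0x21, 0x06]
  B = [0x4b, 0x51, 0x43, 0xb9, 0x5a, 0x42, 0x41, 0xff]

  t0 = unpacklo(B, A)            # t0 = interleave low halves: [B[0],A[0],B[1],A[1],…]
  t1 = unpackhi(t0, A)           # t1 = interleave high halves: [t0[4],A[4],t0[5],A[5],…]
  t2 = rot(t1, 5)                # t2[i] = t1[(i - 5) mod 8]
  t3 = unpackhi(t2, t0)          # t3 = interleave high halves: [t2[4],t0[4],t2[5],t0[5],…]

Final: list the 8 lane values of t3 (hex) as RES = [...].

t0 = [0x4b, 0x3e, 0x51, 0xa0, 0x43, 0xb3, 0xb9, 0xf7]
t1 = [0x43, 0xd6, 0xb3, 0x74, 0xb9, 0x21, 0xf7, 0x06]
t2 = [0x74, 0xb9, 0x21, 0xf7, 0x06, 0x43, 0xd6, 0xb3]
t3 = [0x06, 0x43, 0x43, 0xb3, 0xd6, 0xb9, 0xb3, 0xf7]

RES = [0x06, 0x43, 0x43, 0xb3, 0xd6, 0xb9, 0xb3, 0xf7]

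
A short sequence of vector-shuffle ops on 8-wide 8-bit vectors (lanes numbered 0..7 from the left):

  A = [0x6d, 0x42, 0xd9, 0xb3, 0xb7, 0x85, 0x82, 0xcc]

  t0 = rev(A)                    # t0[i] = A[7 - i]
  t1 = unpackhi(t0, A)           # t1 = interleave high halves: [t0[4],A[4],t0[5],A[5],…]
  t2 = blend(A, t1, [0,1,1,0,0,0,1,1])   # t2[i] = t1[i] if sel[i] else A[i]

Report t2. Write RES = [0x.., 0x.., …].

t0 = [0xcc, 0x82, 0x85, 0xb7, 0xb3, 0xd9, 0x42, 0x6d]
t1 = [0xb3, 0xb7, 0xd9, 0x85, 0x42, 0x82, 0x6d, 0xcc]
t2 = [0x6d, 0xb7, 0xd9, 0xb3, 0xb7, 0x85, 0x6d, 0xcc]

RES = [ 0x6d  0xb7  0xd9  0xb3  0xb7  0x85  0x6d  0xcc ]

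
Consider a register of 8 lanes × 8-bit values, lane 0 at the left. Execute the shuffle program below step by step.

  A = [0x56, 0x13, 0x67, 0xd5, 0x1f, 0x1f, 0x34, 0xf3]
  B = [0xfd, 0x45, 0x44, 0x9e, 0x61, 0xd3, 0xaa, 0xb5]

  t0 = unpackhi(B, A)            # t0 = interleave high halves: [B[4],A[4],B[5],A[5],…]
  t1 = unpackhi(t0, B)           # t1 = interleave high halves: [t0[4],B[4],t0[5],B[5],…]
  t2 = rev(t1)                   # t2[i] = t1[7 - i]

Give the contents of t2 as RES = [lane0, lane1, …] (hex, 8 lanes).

  t0: 61 1f d3 1f aa 34 b5 f3
  t1: aa 61 34 d3 b5 aa f3 b5
  t2: b5 f3 aa b5 d3 34 61 aa

RES = [ 0xb5  0xf3  0xaa  0xb5  0xd3  0x34  0x61  0xaa ]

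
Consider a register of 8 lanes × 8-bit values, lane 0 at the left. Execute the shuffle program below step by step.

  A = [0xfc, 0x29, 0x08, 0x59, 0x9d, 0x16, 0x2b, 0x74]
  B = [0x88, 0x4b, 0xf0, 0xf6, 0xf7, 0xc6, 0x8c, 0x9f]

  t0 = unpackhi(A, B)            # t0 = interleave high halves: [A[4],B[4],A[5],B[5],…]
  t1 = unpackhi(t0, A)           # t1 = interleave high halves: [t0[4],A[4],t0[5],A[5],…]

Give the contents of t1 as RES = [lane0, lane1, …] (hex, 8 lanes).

RES = [ 0x2b  0x9d  0x8c  0x16  0x74  0x2b  0x9f  0x74 ]

  t0: 9d f7 16 c6 2b 8c 74 9f
  t1: 2b 9d 8c 16 74 2b 9f 74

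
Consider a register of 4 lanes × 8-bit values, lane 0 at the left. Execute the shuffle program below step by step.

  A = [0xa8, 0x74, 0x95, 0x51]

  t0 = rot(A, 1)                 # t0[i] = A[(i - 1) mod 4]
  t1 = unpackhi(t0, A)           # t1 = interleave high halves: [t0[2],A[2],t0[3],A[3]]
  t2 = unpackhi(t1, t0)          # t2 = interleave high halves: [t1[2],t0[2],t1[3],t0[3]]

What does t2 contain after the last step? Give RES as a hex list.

→ t0 |51|a8|74|95|
→ t1 |74|95|95|51|
→ t2 |95|74|51|95|

RES = [0x95, 0x74, 0x51, 0x95]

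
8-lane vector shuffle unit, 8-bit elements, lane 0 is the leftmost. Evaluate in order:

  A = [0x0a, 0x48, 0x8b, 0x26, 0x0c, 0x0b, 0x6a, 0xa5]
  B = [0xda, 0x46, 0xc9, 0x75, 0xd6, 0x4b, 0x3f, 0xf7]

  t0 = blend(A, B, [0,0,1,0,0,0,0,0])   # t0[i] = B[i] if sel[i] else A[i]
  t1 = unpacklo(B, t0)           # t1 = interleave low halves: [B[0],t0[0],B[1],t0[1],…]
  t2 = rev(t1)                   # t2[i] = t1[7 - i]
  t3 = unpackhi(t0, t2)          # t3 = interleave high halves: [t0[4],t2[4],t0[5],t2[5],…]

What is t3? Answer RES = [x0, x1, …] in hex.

RES = [ 0x0c  0x48  0x0b  0x46  0x6a  0x0a  0xa5  0xda ]

  t0: 0a 48 c9 26 0c 0b 6a a5
  t1: da 0a 46 48 c9 c9 75 26
  t2: 26 75 c9 c9 48 46 0a da
  t3: 0c 48 0b 46 6a 0a a5 da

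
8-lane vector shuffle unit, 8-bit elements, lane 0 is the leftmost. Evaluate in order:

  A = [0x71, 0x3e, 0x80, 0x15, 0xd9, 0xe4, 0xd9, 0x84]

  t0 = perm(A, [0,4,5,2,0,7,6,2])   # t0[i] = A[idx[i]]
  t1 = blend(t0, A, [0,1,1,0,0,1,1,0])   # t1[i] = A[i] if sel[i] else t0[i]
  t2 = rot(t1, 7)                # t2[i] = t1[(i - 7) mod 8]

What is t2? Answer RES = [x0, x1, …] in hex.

RES = [0x3e, 0x80, 0x80, 0x71, 0xe4, 0xd9, 0x80, 0x71]

→ t0 |71|d9|e4|80|71|84|d9|80|
→ t1 |71|3e|80|80|71|e4|d9|80|
→ t2 |3e|80|80|71|e4|d9|80|71|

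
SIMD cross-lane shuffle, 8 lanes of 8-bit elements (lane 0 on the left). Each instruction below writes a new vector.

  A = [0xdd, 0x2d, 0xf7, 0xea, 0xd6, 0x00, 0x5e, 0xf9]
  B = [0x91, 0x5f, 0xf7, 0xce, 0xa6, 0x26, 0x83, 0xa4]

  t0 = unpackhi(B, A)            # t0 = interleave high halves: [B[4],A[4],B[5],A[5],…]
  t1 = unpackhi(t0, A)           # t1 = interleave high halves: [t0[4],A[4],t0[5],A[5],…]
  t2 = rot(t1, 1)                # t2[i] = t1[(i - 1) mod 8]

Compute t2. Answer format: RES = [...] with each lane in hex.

RES = [0xf9, 0x83, 0xd6, 0x5e, 0x00, 0xa4, 0x5e, 0xf9]

t0 = [0xa6, 0xd6, 0x26, 0x00, 0x83, 0x5e, 0xa4, 0xf9]
t1 = [0x83, 0xd6, 0x5e, 0x00, 0xa4, 0x5e, 0xf9, 0xf9]
t2 = [0xf9, 0x83, 0xd6, 0x5e, 0x00, 0xa4, 0x5e, 0xf9]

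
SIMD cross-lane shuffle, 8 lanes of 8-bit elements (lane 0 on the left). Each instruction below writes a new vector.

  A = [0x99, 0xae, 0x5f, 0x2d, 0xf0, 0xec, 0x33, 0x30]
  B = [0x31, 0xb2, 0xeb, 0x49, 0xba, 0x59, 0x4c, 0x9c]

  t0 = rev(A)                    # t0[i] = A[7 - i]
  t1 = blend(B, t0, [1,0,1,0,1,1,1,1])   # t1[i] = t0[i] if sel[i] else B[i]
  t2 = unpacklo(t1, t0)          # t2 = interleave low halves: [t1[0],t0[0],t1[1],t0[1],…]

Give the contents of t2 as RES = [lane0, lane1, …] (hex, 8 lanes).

RES = [ 0x30  0x30  0xb2  0x33  0xec  0xec  0x49  0xf0 ]

  t0: 30 33 ec f0 2d 5f ae 99
  t1: 30 b2 ec 49 2d 5f ae 99
  t2: 30 30 b2 33 ec ec 49 f0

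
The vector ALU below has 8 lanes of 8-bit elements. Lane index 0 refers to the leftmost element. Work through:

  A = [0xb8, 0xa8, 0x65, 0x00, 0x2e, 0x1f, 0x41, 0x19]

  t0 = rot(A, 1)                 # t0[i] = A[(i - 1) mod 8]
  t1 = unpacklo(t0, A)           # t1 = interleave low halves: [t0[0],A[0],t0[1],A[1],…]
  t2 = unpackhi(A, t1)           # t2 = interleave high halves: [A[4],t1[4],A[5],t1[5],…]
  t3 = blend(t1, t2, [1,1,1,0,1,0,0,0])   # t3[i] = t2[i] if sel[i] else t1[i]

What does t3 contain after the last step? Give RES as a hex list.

  t0: 19 b8 a8 65 00 2e 1f 41
  t1: 19 b8 b8 a8 a8 65 65 00
  t2: 2e a8 1f 65 41 65 19 00
  t3: 2e a8 1f a8 41 65 65 00

RES = [ 0x2e  0xa8  0x1f  0xa8  0x41  0x65  0x65  0x00 ]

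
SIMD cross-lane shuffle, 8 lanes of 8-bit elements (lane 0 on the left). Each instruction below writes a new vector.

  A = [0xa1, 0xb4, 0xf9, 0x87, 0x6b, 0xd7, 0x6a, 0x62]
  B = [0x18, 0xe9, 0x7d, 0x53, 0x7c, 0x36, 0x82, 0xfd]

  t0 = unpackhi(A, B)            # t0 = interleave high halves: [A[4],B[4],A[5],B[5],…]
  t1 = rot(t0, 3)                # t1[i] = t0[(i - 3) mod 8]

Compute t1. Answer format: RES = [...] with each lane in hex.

RES = [ 0x82  0x62  0xfd  0x6b  0x7c  0xd7  0x36  0x6a ]

  t0: 6b 7c d7 36 6a 82 62 fd
  t1: 82 62 fd 6b 7c d7 36 6a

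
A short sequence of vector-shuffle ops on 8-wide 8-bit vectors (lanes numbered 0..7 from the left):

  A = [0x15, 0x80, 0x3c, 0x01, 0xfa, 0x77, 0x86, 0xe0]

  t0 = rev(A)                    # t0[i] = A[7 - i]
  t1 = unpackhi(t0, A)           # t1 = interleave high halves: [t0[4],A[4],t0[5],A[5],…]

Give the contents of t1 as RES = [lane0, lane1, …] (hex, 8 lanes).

RES = [ 0x01  0xfa  0x3c  0x77  0x80  0x86  0x15  0xe0 ]

  t0: e0 86 77 fa 01 3c 80 15
  t1: 01 fa 3c 77 80 86 15 e0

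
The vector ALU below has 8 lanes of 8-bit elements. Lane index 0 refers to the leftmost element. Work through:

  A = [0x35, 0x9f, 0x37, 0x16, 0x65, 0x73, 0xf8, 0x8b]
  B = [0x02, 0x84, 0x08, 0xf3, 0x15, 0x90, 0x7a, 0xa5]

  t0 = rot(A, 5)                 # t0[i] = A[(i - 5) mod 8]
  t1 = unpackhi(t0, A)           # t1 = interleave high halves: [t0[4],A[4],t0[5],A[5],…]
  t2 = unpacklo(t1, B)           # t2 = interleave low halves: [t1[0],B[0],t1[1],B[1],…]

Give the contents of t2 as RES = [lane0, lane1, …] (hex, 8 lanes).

RES = [ 0x8b  0x02  0x65  0x84  0x35  0x08  0x73  0xf3 ]

t0 = [0x16, 0x65, 0x73, 0xf8, 0x8b, 0x35, 0x9f, 0x37]
t1 = [0x8b, 0x65, 0x35, 0x73, 0x9f, 0xf8, 0x37, 0x8b]
t2 = [0x8b, 0x02, 0x65, 0x84, 0x35, 0x08, 0x73, 0xf3]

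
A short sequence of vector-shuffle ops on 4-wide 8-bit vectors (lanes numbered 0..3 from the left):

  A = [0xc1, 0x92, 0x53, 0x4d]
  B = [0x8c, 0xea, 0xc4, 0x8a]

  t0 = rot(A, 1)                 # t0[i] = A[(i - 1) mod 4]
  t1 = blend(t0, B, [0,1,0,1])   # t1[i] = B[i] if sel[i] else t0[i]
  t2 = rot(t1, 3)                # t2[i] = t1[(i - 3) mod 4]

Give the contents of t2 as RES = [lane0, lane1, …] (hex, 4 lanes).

t0 = [0x4d, 0xc1, 0x92, 0x53]
t1 = [0x4d, 0xea, 0x92, 0x8a]
t2 = [0xea, 0x92, 0x8a, 0x4d]

RES = [0xea, 0x92, 0x8a, 0x4d]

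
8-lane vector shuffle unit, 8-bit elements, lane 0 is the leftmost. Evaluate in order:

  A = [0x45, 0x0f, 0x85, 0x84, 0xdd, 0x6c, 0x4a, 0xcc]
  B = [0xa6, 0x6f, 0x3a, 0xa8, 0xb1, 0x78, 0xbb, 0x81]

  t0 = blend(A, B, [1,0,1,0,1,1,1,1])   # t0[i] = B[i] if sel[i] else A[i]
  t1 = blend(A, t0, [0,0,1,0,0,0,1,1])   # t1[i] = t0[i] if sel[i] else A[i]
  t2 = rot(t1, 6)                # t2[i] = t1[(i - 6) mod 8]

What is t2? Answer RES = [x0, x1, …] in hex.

RES = [0x3a, 0x84, 0xdd, 0x6c, 0xbb, 0x81, 0x45, 0x0f]

  t0: a6 0f 3a 84 b1 78 bb 81
  t1: 45 0f 3a 84 dd 6c bb 81
  t2: 3a 84 dd 6c bb 81 45 0f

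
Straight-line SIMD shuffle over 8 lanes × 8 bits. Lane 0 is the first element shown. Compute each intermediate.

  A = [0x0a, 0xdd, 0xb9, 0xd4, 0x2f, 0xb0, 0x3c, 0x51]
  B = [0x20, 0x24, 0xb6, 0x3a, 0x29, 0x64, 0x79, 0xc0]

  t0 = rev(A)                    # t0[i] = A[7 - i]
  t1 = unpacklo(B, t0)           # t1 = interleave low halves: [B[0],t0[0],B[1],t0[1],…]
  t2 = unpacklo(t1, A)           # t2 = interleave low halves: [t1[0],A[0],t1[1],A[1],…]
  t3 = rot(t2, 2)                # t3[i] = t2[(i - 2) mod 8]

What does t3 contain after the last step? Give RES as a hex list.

→ t0 |51|3c|b0|2f|d4|b9|dd|0a|
→ t1 |20|51|24|3c|b6|b0|3a|2f|
→ t2 |20|0a|51|dd|24|b9|3c|d4|
→ t3 |3c|d4|20|0a|51|dd|24|b9|

RES = [ 0x3c  0xd4  0x20  0x0a  0x51  0xdd  0x24  0xb9 ]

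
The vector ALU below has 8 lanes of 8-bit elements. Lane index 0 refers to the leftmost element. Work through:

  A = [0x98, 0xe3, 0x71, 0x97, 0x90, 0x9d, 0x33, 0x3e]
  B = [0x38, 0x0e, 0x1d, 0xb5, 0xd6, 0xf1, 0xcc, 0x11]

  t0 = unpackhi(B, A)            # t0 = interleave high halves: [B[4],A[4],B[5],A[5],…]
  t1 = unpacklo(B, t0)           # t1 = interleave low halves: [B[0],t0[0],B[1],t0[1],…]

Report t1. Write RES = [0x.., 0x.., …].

RES = [ 0x38  0xd6  0x0e  0x90  0x1d  0xf1  0xb5  0x9d ]

→ t0 |d6|90|f1|9d|cc|33|11|3e|
→ t1 |38|d6|0e|90|1d|f1|b5|9d|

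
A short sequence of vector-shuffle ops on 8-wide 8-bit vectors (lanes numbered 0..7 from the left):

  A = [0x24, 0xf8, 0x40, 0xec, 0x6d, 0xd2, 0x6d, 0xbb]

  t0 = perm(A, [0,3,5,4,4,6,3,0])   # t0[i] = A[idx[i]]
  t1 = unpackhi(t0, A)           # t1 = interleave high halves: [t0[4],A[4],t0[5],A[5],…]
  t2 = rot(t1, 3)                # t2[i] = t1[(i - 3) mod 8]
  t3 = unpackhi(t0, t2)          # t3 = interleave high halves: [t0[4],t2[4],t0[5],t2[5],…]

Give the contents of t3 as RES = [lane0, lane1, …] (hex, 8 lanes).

  t0: 24 ec d2 6d 6d 6d ec 24
  t1: 6d 6d 6d d2 ec 6d 24 bb
  t2: 6d 24 bb 6d 6d 6d d2 ec
  t3: 6d 6d 6d 6d ec d2 24 ec

RES = [0x6d, 0x6d, 0x6d, 0x6d, 0xec, 0xd2, 0x24, 0xec]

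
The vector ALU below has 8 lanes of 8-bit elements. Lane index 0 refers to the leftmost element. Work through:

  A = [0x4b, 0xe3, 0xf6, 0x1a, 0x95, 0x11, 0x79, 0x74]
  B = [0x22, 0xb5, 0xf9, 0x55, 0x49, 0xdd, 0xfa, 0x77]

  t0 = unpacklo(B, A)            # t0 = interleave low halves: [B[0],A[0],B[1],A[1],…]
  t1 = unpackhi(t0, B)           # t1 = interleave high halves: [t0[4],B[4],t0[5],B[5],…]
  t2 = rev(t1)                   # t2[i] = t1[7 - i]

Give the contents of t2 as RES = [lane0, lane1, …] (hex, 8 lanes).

→ t0 |22|4b|b5|e3|f9|f6|55|1a|
→ t1 |f9|49|f6|dd|55|fa|1a|77|
→ t2 |77|1a|fa|55|dd|f6|49|f9|

RES = [ 0x77  0x1a  0xfa  0x55  0xdd  0xf6  0x49  0xf9 ]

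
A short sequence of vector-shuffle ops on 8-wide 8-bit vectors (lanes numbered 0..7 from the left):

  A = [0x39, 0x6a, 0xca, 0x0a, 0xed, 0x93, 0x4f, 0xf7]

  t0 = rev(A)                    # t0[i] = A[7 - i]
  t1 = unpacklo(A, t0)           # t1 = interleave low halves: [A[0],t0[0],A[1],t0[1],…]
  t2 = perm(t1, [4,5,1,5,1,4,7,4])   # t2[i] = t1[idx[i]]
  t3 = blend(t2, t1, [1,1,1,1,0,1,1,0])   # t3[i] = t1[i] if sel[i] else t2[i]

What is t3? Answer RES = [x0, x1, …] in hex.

→ t0 |f7|4f|93|ed|0a|ca|6a|39|
→ t1 |39|f7|6a|4f|ca|93|0a|ed|
→ t2 |ca|93|f7|93|f7|ca|ed|ca|
→ t3 |39|f7|6a|4f|f7|93|0a|ca|

RES = [ 0x39  0xf7  0x6a  0x4f  0xf7  0x93  0x0a  0xca ]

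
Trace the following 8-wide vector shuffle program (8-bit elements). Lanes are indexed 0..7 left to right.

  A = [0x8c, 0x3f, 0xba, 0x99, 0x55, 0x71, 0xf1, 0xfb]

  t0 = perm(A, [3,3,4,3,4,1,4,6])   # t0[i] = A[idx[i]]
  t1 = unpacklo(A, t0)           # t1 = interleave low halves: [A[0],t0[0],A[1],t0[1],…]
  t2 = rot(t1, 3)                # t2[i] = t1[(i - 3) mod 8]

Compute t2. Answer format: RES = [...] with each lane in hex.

  t0: 99 99 55 99 55 3f 55 f1
  t1: 8c 99 3f 99 ba 55 99 99
  t2: 55 99 99 8c 99 3f 99 ba

RES = [0x55, 0x99, 0x99, 0x8c, 0x99, 0x3f, 0x99, 0xba]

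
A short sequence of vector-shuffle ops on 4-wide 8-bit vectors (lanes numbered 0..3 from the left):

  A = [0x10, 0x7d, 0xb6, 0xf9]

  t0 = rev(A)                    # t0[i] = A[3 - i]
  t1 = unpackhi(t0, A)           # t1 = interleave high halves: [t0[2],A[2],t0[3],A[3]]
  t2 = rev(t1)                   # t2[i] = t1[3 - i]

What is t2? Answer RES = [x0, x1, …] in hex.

RES = [0xf9, 0x10, 0xb6, 0x7d]

→ t0 |f9|b6|7d|10|
→ t1 |7d|b6|10|f9|
→ t2 |f9|10|b6|7d|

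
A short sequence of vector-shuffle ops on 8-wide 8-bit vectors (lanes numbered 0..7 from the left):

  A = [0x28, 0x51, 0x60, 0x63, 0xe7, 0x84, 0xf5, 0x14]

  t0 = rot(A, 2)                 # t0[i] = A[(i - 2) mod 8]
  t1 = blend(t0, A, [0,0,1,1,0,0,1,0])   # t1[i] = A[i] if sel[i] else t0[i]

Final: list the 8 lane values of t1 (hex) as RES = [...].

→ t0 |f5|14|28|51|60|63|e7|84|
→ t1 |f5|14|60|63|60|63|f5|84|

RES = [0xf5, 0x14, 0x60, 0x63, 0x60, 0x63, 0xf5, 0x84]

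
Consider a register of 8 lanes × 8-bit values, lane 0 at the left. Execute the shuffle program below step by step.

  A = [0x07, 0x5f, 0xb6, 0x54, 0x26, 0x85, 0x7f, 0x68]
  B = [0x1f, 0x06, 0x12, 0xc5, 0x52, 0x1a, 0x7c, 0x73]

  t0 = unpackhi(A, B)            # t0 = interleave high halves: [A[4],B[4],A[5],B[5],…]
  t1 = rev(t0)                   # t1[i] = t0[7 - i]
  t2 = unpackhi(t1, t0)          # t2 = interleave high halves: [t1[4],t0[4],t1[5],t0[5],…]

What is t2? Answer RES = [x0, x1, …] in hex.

RES = [0x1a, 0x7f, 0x85, 0x7c, 0x52, 0x68, 0x26, 0x73]

→ t0 |26|52|85|1a|7f|7c|68|73|
→ t1 |73|68|7c|7f|1a|85|52|26|
→ t2 |1a|7f|85|7c|52|68|26|73|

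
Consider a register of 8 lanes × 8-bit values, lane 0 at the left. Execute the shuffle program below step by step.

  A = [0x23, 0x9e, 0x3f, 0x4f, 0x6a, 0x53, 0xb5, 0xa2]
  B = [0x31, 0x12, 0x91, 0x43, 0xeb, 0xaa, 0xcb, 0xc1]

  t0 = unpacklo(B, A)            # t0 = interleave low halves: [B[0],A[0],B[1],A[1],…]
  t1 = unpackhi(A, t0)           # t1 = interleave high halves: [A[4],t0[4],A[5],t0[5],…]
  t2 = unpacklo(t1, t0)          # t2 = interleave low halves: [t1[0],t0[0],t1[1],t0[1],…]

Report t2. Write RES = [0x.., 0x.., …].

RES = [ 0x6a  0x31  0x91  0x23  0x53  0x12  0x3f  0x9e ]

t0 = [0x31, 0x23, 0x12, 0x9e, 0x91, 0x3f, 0x43, 0x4f]
t1 = [0x6a, 0x91, 0x53, 0x3f, 0xb5, 0x43, 0xa2, 0x4f]
t2 = [0x6a, 0x31, 0x91, 0x23, 0x53, 0x12, 0x3f, 0x9e]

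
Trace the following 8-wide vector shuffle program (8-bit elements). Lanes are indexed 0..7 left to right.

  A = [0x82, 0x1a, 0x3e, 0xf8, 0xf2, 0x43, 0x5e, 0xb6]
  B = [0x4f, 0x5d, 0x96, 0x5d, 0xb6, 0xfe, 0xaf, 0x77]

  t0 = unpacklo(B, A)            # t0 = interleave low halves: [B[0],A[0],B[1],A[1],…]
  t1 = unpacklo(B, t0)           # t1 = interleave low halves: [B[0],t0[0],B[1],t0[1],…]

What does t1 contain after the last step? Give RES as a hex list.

RES = [0x4f, 0x4f, 0x5d, 0x82, 0x96, 0x5d, 0x5d, 0x1a]

→ t0 |4f|82|5d|1a|96|3e|5d|f8|
→ t1 |4f|4f|5d|82|96|5d|5d|1a|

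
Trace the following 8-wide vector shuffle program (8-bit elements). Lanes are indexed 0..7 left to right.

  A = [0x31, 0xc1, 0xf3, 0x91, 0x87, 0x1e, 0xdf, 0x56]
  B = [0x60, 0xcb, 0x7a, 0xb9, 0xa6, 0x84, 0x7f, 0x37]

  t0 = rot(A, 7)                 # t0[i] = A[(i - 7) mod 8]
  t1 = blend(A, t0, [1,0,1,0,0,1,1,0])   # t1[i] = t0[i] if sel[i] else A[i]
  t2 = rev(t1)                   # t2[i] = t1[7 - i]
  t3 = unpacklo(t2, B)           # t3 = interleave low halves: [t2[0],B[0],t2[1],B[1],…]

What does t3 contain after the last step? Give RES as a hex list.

→ t0 |c1|f3|91|87|1e|df|56|31|
→ t1 |c1|c1|91|91|87|df|56|56|
→ t2 |56|56|df|87|91|91|c1|c1|
→ t3 |56|60|56|cb|df|7a|87|b9|

RES = [ 0x56  0x60  0x56  0xcb  0xdf  0x7a  0x87  0xb9 ]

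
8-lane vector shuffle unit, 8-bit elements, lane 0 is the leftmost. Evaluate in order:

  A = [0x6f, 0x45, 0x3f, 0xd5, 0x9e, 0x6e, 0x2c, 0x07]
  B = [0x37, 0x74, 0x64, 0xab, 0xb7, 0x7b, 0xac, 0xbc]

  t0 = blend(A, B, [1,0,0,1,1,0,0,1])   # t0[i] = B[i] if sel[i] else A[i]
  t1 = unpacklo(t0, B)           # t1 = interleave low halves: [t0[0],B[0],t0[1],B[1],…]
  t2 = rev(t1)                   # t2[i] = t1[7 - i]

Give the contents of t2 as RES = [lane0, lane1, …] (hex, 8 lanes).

RES = [0xab, 0xab, 0x64, 0x3f, 0x74, 0x45, 0x37, 0x37]

  t0: 37 45 3f ab b7 6e 2c bc
  t1: 37 37 45 74 3f 64 ab ab
  t2: ab ab 64 3f 74 45 37 37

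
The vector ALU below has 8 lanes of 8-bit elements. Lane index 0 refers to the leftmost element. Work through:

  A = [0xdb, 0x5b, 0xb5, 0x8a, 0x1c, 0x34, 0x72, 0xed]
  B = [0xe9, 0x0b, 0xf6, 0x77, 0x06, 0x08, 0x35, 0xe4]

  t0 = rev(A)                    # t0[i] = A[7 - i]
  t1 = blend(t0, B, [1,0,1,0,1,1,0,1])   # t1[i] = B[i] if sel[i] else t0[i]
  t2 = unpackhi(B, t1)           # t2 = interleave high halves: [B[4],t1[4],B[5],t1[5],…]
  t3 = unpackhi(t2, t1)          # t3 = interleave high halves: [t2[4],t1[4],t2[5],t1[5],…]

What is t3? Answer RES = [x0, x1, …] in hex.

RES = [0x35, 0x06, 0x5b, 0x08, 0xe4, 0x5b, 0xe4, 0xe4]

→ t0 |ed|72|34|1c|8a|b5|5b|db|
→ t1 |e9|72|f6|1c|06|08|5b|e4|
→ t2 |06|06|08|08|35|5b|e4|e4|
→ t3 |35|06|5b|08|e4|5b|e4|e4|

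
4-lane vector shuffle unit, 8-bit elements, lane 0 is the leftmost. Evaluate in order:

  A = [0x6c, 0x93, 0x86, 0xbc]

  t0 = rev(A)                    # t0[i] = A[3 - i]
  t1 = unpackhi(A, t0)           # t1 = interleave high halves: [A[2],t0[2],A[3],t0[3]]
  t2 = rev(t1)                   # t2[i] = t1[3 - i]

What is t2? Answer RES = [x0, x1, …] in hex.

RES = [0x6c, 0xbc, 0x93, 0x86]

t0 = [0xbc, 0x86, 0x93, 0x6c]
t1 = [0x86, 0x93, 0xbc, 0x6c]
t2 = [0x6c, 0xbc, 0x93, 0x86]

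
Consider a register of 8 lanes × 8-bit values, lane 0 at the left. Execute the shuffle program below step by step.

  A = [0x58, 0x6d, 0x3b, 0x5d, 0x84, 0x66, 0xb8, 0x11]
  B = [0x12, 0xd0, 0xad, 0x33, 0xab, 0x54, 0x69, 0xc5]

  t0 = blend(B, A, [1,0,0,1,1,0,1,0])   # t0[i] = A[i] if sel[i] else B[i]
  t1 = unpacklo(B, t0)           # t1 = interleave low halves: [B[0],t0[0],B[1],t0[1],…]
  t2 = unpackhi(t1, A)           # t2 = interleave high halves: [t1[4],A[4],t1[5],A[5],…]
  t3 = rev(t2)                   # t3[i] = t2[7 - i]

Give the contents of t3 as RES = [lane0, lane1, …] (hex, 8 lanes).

→ t0 |58|d0|ad|5d|84|54|b8|c5|
→ t1 |12|58|d0|d0|ad|ad|33|5d|
→ t2 |ad|84|ad|66|33|b8|5d|11|
→ t3 |11|5d|b8|33|66|ad|84|ad|

RES = [0x11, 0x5d, 0xb8, 0x33, 0x66, 0xad, 0x84, 0xad]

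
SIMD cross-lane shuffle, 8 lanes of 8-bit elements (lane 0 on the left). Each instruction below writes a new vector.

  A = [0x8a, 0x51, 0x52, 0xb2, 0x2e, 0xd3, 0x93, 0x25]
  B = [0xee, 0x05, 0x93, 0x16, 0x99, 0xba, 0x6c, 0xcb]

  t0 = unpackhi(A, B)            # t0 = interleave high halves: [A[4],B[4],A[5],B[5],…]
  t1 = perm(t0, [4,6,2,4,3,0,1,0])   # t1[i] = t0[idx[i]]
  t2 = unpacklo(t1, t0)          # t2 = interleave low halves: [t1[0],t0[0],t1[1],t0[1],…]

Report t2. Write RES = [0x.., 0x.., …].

t0 = [0x2e, 0x99, 0xd3, 0xba, 0x93, 0x6c, 0x25, 0xcb]
t1 = [0x93, 0x25, 0xd3, 0x93, 0xba, 0x2e, 0x99, 0x2e]
t2 = [0x93, 0x2e, 0x25, 0x99, 0xd3, 0xd3, 0x93, 0xba]

RES = [0x93, 0x2e, 0x25, 0x99, 0xd3, 0xd3, 0x93, 0xba]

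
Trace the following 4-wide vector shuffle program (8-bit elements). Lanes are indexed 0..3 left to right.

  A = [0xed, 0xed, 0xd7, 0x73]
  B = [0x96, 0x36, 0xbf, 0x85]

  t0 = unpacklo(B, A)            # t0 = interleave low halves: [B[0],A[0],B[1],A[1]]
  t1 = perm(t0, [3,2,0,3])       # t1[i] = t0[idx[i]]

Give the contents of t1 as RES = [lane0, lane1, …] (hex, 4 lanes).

t0 = [0x96, 0xed, 0x36, 0xed]
t1 = [0xed, 0x36, 0x96, 0xed]

RES = [0xed, 0x36, 0x96, 0xed]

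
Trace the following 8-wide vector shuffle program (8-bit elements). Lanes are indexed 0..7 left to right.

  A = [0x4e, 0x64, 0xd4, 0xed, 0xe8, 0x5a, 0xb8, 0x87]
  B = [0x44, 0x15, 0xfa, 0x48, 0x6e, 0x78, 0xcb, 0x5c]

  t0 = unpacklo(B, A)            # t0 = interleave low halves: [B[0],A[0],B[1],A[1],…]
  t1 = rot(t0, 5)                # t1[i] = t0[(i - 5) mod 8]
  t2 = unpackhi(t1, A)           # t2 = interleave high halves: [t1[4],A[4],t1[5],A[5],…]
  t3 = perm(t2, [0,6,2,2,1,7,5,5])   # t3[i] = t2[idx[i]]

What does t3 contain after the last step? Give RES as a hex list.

  t0: 44 4e 15 64 fa d4 48 ed
  t1: 64 fa d4 48 ed 44 4e 15
  t2: ed e8 44 5a 4e b8 15 87
  t3: ed 15 44 44 e8 87 b8 b8

RES = [0xed, 0x15, 0x44, 0x44, 0xe8, 0x87, 0xb8, 0xb8]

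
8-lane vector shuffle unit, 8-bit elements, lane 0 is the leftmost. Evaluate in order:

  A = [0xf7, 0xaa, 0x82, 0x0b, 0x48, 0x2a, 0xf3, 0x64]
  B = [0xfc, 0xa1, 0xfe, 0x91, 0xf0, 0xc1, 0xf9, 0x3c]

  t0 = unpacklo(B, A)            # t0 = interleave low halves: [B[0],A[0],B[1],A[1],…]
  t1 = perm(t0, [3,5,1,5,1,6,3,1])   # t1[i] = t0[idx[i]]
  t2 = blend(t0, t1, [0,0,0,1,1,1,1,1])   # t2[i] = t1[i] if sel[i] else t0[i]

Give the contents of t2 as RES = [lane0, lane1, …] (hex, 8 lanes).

→ t0 |fc|f7|a1|aa|fe|82|91|0b|
→ t1 |aa|82|f7|82|f7|91|aa|f7|
→ t2 |fc|f7|a1|82|f7|91|aa|f7|

RES = [ 0xfc  0xf7  0xa1  0x82  0xf7  0x91  0xaa  0xf7 ]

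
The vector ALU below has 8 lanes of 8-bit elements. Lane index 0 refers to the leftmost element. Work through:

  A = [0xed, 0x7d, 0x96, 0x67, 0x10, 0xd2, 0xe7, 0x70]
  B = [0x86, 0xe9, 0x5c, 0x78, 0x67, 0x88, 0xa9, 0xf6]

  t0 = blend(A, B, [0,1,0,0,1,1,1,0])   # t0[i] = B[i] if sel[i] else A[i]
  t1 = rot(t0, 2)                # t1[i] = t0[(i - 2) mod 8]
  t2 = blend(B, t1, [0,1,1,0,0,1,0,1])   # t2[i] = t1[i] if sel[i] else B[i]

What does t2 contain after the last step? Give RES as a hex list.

RES = [0x86, 0x70, 0xed, 0x78, 0x67, 0x67, 0xa9, 0x88]

→ t0 |ed|e9|96|67|67|88|a9|70|
→ t1 |a9|70|ed|e9|96|67|67|88|
→ t2 |86|70|ed|78|67|67|a9|88|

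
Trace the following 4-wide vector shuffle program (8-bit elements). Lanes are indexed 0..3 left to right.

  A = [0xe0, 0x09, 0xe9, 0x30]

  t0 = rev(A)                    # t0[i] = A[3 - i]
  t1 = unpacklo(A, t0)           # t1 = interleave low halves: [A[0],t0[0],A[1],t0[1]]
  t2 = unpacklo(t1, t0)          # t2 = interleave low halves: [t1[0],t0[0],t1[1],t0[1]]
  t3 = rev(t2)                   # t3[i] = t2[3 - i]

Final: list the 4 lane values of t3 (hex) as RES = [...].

  t0: 30 e9 09 e0
  t1: e0 30 09 e9
  t2: e0 30 30 e9
  t3: e9 30 30 e0

RES = [ 0xe9  0x30  0x30  0xe0 ]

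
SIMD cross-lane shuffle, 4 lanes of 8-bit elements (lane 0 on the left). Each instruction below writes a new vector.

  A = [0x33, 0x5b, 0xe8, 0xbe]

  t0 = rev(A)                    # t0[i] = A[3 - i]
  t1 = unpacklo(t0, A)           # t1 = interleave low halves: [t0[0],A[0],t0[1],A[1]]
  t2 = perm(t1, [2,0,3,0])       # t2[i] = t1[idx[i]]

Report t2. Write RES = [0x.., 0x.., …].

RES = [0xe8, 0xbe, 0x5b, 0xbe]

t0 = [0xbe, 0xe8, 0x5b, 0x33]
t1 = [0xbe, 0x33, 0xe8, 0x5b]
t2 = [0xe8, 0xbe, 0x5b, 0xbe]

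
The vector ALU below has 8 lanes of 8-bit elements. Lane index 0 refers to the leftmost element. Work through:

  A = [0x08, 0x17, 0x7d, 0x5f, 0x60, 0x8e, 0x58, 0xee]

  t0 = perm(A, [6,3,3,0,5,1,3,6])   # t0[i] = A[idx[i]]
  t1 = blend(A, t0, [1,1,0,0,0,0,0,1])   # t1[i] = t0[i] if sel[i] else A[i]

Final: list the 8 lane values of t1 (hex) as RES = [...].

t0 = [0x58, 0x5f, 0x5f, 0x08, 0x8e, 0x17, 0x5f, 0x58]
t1 = [0x58, 0x5f, 0x7d, 0x5f, 0x60, 0x8e, 0x58, 0x58]

RES = [ 0x58  0x5f  0x7d  0x5f  0x60  0x8e  0x58  0x58 ]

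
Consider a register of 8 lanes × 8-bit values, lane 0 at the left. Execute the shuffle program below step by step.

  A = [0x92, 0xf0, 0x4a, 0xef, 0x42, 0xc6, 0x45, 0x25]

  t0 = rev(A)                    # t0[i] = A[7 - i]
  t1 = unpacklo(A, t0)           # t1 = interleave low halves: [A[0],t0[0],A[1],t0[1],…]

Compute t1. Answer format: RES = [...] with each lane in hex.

RES = [0x92, 0x25, 0xf0, 0x45, 0x4a, 0xc6, 0xef, 0x42]

t0 = [0x25, 0x45, 0xc6, 0x42, 0xef, 0x4a, 0xf0, 0x92]
t1 = [0x92, 0x25, 0xf0, 0x45, 0x4a, 0xc6, 0xef, 0x42]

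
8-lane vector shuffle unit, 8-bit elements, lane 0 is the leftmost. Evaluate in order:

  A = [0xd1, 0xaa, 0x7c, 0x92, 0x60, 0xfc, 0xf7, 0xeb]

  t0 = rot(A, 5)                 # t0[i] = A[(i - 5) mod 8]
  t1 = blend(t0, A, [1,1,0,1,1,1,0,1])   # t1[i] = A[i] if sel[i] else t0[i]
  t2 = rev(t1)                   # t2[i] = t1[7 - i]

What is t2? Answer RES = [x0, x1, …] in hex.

RES = [0xeb, 0xaa, 0xfc, 0x60, 0x92, 0xfc, 0xaa, 0xd1]

t0 = [0x92, 0x60, 0xfc, 0xf7, 0xeb, 0xd1, 0xaa, 0x7c]
t1 = [0xd1, 0xaa, 0xfc, 0x92, 0x60, 0xfc, 0xaa, 0xeb]
t2 = [0xeb, 0xaa, 0xfc, 0x60, 0x92, 0xfc, 0xaa, 0xd1]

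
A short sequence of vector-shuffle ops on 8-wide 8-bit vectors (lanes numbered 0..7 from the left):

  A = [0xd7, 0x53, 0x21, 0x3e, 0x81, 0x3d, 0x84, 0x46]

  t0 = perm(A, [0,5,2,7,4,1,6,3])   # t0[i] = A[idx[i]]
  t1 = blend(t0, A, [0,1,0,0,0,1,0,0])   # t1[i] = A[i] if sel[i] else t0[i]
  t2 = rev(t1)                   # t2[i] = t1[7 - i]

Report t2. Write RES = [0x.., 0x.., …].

  t0: d7 3d 21 46 81 53 84 3e
  t1: d7 53 21 46 81 3d 84 3e
  t2: 3e 84 3d 81 46 21 53 d7

RES = [0x3e, 0x84, 0x3d, 0x81, 0x46, 0x21, 0x53, 0xd7]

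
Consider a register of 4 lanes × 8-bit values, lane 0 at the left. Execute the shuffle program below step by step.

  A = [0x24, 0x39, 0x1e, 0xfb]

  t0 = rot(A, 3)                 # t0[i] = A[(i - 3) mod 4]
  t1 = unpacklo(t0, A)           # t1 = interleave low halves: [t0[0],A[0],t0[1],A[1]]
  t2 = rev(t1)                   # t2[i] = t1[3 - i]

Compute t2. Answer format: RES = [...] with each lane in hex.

  t0: 39 1e fb 24
  t1: 39 24 1e 39
  t2: 39 1e 24 39

RES = [ 0x39  0x1e  0x24  0x39 ]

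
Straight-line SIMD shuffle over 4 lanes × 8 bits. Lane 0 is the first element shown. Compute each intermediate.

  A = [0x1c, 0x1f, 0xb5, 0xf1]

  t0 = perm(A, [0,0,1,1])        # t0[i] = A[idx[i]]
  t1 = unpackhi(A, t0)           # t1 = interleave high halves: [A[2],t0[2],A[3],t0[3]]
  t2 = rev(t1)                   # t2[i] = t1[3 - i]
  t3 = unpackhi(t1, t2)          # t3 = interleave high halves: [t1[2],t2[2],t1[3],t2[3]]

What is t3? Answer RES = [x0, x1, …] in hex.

RES = [0xf1, 0x1f, 0x1f, 0xb5]

t0 = [0x1c, 0x1c, 0x1f, 0x1f]
t1 = [0xb5, 0x1f, 0xf1, 0x1f]
t2 = [0x1f, 0xf1, 0x1f, 0xb5]
t3 = [0xf1, 0x1f, 0x1f, 0xb5]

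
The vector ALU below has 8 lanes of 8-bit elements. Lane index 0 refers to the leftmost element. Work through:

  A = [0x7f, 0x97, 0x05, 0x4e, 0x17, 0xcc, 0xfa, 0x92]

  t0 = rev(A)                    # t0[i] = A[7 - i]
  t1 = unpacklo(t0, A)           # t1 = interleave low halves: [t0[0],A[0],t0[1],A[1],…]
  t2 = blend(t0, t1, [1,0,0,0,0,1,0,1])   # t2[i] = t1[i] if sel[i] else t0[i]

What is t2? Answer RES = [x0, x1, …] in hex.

RES = [ 0x92  0xfa  0xcc  0x17  0x4e  0x05  0x97  0x4e ]

→ t0 |92|fa|cc|17|4e|05|97|7f|
→ t1 |92|7f|fa|97|cc|05|17|4e|
→ t2 |92|fa|cc|17|4e|05|97|4e|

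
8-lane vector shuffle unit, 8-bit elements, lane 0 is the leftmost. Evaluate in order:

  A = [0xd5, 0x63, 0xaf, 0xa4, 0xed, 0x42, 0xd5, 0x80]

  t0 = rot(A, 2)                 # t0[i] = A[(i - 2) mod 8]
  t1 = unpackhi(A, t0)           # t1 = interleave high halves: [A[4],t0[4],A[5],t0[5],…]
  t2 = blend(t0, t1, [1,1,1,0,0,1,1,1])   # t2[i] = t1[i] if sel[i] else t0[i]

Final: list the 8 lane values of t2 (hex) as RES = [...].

RES = [0xed, 0xaf, 0x42, 0x63, 0xaf, 0xed, 0x80, 0x42]

t0 = [0xd5, 0x80, 0xd5, 0x63, 0xaf, 0xa4, 0xed, 0x42]
t1 = [0xed, 0xaf, 0x42, 0xa4, 0xd5, 0xed, 0x80, 0x42]
t2 = [0xed, 0xaf, 0x42, 0x63, 0xaf, 0xed, 0x80, 0x42]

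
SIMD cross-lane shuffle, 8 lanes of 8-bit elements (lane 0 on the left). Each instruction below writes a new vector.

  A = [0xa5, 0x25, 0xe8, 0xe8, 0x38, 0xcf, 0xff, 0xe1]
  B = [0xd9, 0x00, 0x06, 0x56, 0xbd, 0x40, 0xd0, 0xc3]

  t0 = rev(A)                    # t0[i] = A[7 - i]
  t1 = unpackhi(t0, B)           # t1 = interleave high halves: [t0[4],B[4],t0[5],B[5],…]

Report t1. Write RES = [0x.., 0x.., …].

RES = [0xe8, 0xbd, 0xe8, 0x40, 0x25, 0xd0, 0xa5, 0xc3]

t0 = [0xe1, 0xff, 0xcf, 0x38, 0xe8, 0xe8, 0x25, 0xa5]
t1 = [0xe8, 0xbd, 0xe8, 0x40, 0x25, 0xd0, 0xa5, 0xc3]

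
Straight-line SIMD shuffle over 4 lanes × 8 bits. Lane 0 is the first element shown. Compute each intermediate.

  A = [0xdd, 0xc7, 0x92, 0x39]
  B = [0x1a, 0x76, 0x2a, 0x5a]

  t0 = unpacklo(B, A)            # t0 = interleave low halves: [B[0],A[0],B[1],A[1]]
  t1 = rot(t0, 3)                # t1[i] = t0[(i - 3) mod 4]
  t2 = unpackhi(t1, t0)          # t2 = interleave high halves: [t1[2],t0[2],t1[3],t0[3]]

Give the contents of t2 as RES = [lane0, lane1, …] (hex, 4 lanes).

RES = [0xc7, 0x76, 0x1a, 0xc7]

→ t0 |1a|dd|76|c7|
→ t1 |dd|76|c7|1a|
→ t2 |c7|76|1a|c7|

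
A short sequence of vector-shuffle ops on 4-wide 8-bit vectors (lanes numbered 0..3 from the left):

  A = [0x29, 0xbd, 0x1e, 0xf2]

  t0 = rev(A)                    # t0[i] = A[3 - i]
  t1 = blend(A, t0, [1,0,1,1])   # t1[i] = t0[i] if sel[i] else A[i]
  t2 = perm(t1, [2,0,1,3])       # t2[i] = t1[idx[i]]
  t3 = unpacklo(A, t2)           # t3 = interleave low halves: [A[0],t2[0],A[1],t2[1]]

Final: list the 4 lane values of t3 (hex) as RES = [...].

RES = [ 0x29  0xbd  0xbd  0xf2 ]

  t0: f2 1e bd 29
  t1: f2 bd bd 29
  t2: bd f2 bd 29
  t3: 29 bd bd f2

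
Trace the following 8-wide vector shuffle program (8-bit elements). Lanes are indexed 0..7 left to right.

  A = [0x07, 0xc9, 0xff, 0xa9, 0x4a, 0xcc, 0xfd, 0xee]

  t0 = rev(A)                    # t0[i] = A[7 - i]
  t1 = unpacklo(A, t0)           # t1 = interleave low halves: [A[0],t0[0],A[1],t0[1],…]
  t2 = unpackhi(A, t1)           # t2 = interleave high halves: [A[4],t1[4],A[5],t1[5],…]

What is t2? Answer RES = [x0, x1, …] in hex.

→ t0 |ee|fd|cc|4a|a9|ff|c9|07|
→ t1 |07|ee|c9|fd|ff|cc|a9|4a|
→ t2 |4a|ff|cc|cc|fd|a9|ee|4a|

RES = [ 0x4a  0xff  0xcc  0xcc  0xfd  0xa9  0xee  0x4a ]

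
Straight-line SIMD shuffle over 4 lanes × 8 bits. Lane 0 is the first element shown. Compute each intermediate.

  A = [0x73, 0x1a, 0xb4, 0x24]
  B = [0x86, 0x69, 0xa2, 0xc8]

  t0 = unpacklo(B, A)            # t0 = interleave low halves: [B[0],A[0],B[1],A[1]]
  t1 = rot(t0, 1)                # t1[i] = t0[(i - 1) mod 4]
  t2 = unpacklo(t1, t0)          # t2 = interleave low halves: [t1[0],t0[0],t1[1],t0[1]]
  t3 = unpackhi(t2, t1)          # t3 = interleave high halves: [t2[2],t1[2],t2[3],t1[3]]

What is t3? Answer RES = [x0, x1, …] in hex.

  t0: 86 73 69 1a
  t1: 1a 86 73 69
  t2: 1a 86 86 73
  t3: 86 73 73 69

RES = [ 0x86  0x73  0x73  0x69 ]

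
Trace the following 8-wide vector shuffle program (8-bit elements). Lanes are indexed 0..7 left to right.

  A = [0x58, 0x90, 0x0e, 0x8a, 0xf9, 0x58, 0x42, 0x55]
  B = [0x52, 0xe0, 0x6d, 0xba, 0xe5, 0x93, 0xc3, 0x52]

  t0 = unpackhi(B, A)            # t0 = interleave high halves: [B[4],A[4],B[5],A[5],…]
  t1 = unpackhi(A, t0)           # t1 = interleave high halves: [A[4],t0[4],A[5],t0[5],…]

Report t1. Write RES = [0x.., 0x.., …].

→ t0 |e5|f9|93|58|c3|42|52|55|
→ t1 |f9|c3|58|42|42|52|55|55|

RES = [ 0xf9  0xc3  0x58  0x42  0x42  0x52  0x55  0x55 ]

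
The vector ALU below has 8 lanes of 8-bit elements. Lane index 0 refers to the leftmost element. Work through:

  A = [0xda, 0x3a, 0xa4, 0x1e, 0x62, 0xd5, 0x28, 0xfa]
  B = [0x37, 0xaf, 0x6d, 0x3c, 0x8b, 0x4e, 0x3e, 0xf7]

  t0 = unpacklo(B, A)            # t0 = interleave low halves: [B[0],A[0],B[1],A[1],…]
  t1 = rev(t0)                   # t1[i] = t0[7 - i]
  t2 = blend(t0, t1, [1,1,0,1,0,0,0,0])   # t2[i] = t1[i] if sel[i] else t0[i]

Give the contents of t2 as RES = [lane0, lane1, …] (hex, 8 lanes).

RES = [ 0x1e  0x3c  0xaf  0x6d  0x6d  0xa4  0x3c  0x1e ]

t0 = [0x37, 0xda, 0xaf, 0x3a, 0x6d, 0xa4, 0x3c, 0x1e]
t1 = [0x1e, 0x3c, 0xa4, 0x6d, 0x3a, 0xaf, 0xda, 0x37]
t2 = [0x1e, 0x3c, 0xaf, 0x6d, 0x6d, 0xa4, 0x3c, 0x1e]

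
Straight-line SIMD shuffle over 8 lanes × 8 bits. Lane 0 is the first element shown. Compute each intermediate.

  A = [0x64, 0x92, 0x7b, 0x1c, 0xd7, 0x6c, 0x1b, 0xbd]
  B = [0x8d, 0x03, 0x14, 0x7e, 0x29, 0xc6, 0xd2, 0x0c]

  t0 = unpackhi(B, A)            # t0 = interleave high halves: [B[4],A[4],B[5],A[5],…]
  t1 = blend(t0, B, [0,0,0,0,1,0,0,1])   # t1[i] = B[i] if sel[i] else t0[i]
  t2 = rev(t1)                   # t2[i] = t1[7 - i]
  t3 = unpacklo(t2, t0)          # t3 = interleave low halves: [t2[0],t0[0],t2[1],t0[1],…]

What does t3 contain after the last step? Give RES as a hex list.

t0 = [0x29, 0xd7, 0xc6, 0x6c, 0xd2, 0x1b, 0x0c, 0xbd]
t1 = [0x29, 0xd7, 0xc6, 0x6c, 0x29, 0x1b, 0x0c, 0x0c]
t2 = [0x0c, 0x0c, 0x1b, 0x29, 0x6c, 0xc6, 0xd7, 0x29]
t3 = [0x0c, 0x29, 0x0c, 0xd7, 0x1b, 0xc6, 0x29, 0x6c]

RES = [ 0x0c  0x29  0x0c  0xd7  0x1b  0xc6  0x29  0x6c ]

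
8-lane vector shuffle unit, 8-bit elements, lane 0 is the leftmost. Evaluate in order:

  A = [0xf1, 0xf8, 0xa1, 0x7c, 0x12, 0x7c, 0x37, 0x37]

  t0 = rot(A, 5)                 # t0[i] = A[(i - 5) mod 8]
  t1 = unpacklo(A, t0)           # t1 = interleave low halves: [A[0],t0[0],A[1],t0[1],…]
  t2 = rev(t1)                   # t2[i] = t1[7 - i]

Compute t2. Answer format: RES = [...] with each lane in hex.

→ t0 |7c|12|7c|37|37|f1|f8|a1|
→ t1 |f1|7c|f8|12|a1|7c|7c|37|
→ t2 |37|7c|7c|a1|12|f8|7c|f1|

RES = [ 0x37  0x7c  0x7c  0xa1  0x12  0xf8  0x7c  0xf1 ]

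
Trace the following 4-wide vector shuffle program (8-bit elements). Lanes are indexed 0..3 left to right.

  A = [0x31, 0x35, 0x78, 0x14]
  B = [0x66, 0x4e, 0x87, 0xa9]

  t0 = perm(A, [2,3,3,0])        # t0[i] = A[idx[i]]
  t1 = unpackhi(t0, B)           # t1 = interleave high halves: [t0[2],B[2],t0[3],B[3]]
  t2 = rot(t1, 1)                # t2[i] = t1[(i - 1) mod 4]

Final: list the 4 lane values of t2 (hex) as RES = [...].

RES = [0xa9, 0x14, 0x87, 0x31]

→ t0 |78|14|14|31|
→ t1 |14|87|31|a9|
→ t2 |a9|14|87|31|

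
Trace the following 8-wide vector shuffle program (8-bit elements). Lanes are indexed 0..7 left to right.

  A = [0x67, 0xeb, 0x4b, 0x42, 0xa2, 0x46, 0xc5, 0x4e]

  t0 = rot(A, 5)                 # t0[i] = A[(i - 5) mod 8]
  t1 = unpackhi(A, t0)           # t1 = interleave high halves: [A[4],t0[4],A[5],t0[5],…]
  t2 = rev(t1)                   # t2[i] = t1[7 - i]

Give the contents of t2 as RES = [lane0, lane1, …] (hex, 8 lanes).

RES = [0x4b, 0x4e, 0xeb, 0xc5, 0x67, 0x46, 0x4e, 0xa2]

→ t0 |42|a2|46|c5|4e|67|eb|4b|
→ t1 |a2|4e|46|67|c5|eb|4e|4b|
→ t2 |4b|4e|eb|c5|67|46|4e|a2|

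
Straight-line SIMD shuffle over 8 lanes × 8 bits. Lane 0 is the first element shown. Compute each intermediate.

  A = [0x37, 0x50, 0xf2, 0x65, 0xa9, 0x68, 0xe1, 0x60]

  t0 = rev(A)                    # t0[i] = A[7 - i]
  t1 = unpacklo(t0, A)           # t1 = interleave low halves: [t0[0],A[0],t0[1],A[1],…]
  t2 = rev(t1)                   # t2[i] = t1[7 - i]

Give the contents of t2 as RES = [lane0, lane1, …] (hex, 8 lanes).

RES = [0x65, 0xa9, 0xf2, 0x68, 0x50, 0xe1, 0x37, 0x60]

t0 = [0x60, 0xe1, 0x68, 0xa9, 0x65, 0xf2, 0x50, 0x37]
t1 = [0x60, 0x37, 0xe1, 0x50, 0x68, 0xf2, 0xa9, 0x65]
t2 = [0x65, 0xa9, 0xf2, 0x68, 0x50, 0xe1, 0x37, 0x60]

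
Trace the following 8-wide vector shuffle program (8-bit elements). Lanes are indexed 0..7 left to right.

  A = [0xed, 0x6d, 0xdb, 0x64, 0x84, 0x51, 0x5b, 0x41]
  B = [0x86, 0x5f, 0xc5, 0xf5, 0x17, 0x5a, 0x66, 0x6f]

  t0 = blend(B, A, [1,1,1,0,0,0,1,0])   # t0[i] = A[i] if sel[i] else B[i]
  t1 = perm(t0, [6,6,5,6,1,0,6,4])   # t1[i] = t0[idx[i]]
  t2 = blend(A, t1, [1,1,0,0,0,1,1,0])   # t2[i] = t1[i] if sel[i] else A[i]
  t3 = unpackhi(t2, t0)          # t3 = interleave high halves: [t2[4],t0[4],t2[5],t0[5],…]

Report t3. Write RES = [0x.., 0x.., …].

RES = [ 0x84  0x17  0xed  0x5a  0x5b  0x5b  0x41  0x6f ]

t0 = [0xed, 0x6d, 0xdb, 0xf5, 0x17, 0x5a, 0x5b, 0x6f]
t1 = [0x5b, 0x5b, 0x5a, 0x5b, 0x6d, 0xed, 0x5b, 0x17]
t2 = [0x5b, 0x5b, 0xdb, 0x64, 0x84, 0xed, 0x5b, 0x41]
t3 = [0x84, 0x17, 0xed, 0x5a, 0x5b, 0x5b, 0x41, 0x6f]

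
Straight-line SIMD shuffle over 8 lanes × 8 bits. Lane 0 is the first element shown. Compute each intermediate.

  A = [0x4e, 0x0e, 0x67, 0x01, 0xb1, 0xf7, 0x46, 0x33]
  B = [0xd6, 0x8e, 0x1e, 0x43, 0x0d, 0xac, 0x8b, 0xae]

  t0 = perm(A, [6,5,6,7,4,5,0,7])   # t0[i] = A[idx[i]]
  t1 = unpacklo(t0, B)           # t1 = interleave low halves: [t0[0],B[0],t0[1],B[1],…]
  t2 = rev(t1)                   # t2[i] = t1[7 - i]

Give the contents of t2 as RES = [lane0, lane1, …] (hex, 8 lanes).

RES = [ 0x43  0x33  0x1e  0x46  0x8e  0xf7  0xd6  0x46 ]

→ t0 |46|f7|46|33|b1|f7|4e|33|
→ t1 |46|d6|f7|8e|46|1e|33|43|
→ t2 |43|33|1e|46|8e|f7|d6|46|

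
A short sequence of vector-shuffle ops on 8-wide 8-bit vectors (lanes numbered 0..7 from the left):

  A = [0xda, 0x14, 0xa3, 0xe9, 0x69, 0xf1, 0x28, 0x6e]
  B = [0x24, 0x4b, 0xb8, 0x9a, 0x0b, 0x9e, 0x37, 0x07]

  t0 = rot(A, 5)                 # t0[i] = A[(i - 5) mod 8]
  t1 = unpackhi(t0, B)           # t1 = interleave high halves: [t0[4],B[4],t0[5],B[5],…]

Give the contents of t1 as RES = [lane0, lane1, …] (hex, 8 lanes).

RES = [ 0x6e  0x0b  0xda  0x9e  0x14  0x37  0xa3  0x07 ]

  t0: e9 69 f1 28 6e da 14 a3
  t1: 6e 0b da 9e 14 37 a3 07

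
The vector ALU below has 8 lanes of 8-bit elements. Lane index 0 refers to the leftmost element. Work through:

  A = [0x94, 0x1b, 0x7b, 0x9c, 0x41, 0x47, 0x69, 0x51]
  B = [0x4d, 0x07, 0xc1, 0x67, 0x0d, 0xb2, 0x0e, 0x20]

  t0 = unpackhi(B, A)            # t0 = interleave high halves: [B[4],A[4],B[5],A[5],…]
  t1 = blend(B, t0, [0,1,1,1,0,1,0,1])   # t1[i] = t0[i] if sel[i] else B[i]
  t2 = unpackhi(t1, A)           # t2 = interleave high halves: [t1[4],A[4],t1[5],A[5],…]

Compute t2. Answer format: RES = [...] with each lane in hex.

→ t0 |0d|41|b2|47|0e|69|20|51|
→ t1 |4d|41|b2|47|0d|69|0e|51|
→ t2 |0d|41|69|47|0e|69|51|51|

RES = [0x0d, 0x41, 0x69, 0x47, 0x0e, 0x69, 0x51, 0x51]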